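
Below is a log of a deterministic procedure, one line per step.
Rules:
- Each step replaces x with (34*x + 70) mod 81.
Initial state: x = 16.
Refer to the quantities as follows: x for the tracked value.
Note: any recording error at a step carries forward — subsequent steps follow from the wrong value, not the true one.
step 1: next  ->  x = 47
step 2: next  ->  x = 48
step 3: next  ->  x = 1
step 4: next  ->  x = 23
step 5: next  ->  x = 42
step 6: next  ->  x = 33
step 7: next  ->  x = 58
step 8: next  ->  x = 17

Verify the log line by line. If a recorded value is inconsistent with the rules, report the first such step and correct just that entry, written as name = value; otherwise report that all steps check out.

Recomputing the run from the initial state:
step 1: x = 47
step 2: x = 48
step 3: x = 1
step 4: x = 23
step 5: x = 42
step 6: x = 40
step 7: x = 53
step 8: x = 9
The first disagreement with the log is at step 6, where the value should be x = 40.

step 6, x = 40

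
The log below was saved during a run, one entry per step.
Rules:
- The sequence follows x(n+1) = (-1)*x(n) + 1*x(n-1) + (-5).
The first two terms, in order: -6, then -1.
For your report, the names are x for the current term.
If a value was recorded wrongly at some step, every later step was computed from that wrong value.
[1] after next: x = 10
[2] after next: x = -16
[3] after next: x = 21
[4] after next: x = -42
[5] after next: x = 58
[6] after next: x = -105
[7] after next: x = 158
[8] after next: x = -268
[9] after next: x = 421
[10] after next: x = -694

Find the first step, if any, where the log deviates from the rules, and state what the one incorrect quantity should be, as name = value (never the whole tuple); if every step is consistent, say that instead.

Step 1: x = -1*(-1) + (1)*(-6) + (-5) = -10 — the log has a different value.
The audit stops at step 1: the recorded entry is wrong and should be x = -10.

step 1, x = -10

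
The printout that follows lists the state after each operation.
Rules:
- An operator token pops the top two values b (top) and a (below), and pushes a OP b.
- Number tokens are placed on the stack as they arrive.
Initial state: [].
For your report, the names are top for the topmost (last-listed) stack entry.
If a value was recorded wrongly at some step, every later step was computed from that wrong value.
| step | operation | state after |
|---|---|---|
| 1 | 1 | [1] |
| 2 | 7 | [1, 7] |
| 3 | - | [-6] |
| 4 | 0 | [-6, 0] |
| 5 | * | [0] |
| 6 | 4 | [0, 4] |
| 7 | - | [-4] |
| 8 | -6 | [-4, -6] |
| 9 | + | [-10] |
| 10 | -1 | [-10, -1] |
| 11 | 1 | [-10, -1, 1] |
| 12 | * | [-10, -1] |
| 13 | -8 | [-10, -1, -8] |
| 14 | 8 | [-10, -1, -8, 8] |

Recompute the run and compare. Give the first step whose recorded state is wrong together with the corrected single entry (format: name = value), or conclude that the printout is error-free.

no error

Recomputing the run from the initial state:
step 1: [1]
step 2: [1, 7]
step 3: [-6]
step 4: [-6, 0]
step 5: [0]
step 6: [0, 4]
step 7: [-4]
step 8: [-4, -6]
step 9: [-10]
step 10: [-10, -1]
step 11: [-10, -1, 1]
step 12: [-10, -1]
step 13: [-10, -1, -8]
step 14: [-10, -1, -8, 8]
This matches the printout at every step.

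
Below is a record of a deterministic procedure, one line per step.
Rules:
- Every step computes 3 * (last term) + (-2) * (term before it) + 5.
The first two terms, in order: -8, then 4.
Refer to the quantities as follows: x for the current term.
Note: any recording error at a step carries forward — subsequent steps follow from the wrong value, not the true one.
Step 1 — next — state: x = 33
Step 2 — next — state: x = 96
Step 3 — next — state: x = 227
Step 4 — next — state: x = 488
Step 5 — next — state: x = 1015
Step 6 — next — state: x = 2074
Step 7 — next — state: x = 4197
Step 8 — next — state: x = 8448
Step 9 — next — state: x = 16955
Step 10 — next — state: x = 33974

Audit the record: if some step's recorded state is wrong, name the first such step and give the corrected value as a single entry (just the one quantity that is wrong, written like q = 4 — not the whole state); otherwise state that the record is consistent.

Step 1: x = 3*(4) + (-2)*(-8) + (5) = 33 — confirmed correct.
Step 2: x = 3*(33) + (-2)*(4) + (5) = 96 — agrees with the record.
Step 3: x = 3*(96) + (-2)*(33) + (5) = 227 — agrees with the record.
Step 4: x = 3*(227) + (-2)*(96) + (5) = 494 — a discrepancy with the record.
The audit stops at step 4: the recorded entry is wrong and should be x = 494.

step 4, x = 494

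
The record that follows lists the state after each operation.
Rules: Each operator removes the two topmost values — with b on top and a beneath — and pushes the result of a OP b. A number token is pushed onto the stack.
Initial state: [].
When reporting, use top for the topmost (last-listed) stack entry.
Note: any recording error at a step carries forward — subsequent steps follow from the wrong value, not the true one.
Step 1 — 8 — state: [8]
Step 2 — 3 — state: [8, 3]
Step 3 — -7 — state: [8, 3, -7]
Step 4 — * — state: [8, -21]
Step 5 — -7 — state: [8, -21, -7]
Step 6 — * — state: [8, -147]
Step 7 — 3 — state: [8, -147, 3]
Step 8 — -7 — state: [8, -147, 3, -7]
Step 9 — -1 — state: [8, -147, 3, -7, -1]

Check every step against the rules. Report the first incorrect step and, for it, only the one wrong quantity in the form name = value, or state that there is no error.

Step 1: push 8: top = 8 — agrees with the record.
Step 2: push 3: top = 3 — matches.
Step 3: push -7: top = -7 — in agreement.
Step 4: 3 * -7 = -21 — verified.
Step 5: push -7: top = -7 — same as recorded.
Step 6: -21 * -7 = 147 — first mismatch against the record.
First deviation found at step 6; the corrected entry is top = 147.

step 6, top = 147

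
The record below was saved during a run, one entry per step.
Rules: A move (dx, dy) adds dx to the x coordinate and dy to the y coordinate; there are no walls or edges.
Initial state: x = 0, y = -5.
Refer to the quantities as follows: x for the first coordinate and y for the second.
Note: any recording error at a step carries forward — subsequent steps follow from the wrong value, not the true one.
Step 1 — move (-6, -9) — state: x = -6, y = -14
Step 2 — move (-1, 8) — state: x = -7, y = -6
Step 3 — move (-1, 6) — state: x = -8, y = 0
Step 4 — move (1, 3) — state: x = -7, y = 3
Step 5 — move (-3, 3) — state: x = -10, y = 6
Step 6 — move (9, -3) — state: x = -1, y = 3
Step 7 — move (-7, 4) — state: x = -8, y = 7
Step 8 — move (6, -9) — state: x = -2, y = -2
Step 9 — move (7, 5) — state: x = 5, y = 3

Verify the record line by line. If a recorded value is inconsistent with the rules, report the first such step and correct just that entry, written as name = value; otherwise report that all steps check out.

1. x = 0 + (-6) = -6, y = -5 + (-9) = -14 (checks out)
2. x = -6 + (-1) = -7, y = -14 + (8) = -6 (verified)
3. x = -7 + (-1) = -8, y = -6 + (6) = 0 (checks out)
4. x = -8 + (1) = -7, y = 0 + (3) = 3 (confirmed correct)
5. x = -7 + (-3) = -10, y = 3 + (3) = 6 (same as recorded)
6. x = -10 + (9) = -1, y = 6 + (-3) = 3 (exactly as logged)
7. x = -1 + (-7) = -8, y = 3 + (4) = 7 (no discrepancy)
8. x = -8 + (6) = -2, y = 7 + (-9) = -2 (in agreement)
9. x = -2 + (7) = 5, y = -2 + (5) = 3 (same as recorded)
The whole run recomputes cleanly — no discrepancies.

no error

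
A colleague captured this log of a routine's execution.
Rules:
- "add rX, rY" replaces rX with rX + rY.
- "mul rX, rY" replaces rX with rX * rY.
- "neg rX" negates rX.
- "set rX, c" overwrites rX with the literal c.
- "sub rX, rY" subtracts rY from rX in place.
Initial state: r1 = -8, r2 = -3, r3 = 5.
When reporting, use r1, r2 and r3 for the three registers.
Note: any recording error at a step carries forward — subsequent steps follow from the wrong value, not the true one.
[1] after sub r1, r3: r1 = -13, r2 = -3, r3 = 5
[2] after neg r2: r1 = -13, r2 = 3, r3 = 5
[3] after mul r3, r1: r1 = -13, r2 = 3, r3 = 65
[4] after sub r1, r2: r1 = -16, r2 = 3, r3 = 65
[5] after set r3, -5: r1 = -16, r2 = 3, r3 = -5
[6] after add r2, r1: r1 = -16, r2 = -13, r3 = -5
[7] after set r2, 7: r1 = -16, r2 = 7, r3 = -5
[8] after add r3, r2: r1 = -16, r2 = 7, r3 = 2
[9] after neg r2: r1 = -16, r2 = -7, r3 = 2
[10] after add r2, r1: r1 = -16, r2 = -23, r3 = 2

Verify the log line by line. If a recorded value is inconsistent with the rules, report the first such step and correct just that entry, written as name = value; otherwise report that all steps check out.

step 3, r3 = -65

step 1: r1 = -8 - 5 = -13 -> confirmed correct
step 2: r2 = -(-3) = 3 -> exactly as logged
step 3: r3 = 5 * -13 = -65 -> the log has a different value
First deviation found at step 3; the corrected entry is r3 = -65.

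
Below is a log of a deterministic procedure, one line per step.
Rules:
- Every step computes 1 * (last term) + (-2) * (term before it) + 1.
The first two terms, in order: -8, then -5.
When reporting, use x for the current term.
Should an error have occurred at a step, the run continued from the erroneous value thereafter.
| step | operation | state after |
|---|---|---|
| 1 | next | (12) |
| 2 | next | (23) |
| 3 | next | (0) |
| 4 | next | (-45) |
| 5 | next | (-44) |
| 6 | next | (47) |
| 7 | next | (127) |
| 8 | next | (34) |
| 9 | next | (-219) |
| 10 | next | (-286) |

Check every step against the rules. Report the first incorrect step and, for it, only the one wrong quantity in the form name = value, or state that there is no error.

1. x = 1*(-5) + (-2)*(-8) + (1) = 12 (same as recorded)
2. x = 1*(12) + (-2)*(-5) + (1) = 23 (matches)
3. x = 1*(23) + (-2)*(12) + (1) = 0 (checks out)
4. x = 1*(0) + (-2)*(23) + (1) = -45 (consistent with the log)
5. x = 1*(-45) + (-2)*(0) + (1) = -44 (exactly as logged)
6. x = 1*(-44) + (-2)*(-45) + (1) = 47 (checks out)
7. x = 1*(47) + (-2)*(-44) + (1) = 136 (the log has a different value)
That makes step 7 the first incorrect line — x = 136 is what it should show.

step 7, x = 136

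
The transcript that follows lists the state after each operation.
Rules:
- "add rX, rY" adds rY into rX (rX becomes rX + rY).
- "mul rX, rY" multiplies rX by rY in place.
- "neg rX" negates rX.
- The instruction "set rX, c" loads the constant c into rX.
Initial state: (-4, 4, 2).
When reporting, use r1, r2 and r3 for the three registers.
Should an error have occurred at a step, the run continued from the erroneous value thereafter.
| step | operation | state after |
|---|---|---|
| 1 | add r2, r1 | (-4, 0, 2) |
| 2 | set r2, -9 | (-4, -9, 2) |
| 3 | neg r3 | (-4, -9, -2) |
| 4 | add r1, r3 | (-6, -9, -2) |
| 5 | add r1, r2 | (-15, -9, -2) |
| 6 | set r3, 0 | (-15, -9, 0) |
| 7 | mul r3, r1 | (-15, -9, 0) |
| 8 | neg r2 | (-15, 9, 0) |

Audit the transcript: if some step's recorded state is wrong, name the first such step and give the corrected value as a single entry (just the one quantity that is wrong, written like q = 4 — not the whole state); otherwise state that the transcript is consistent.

no error

1. r2 = 4 + -4 = 0 (exactly as logged)
2. r2 = -9 (agrees with the transcript)
3. r3 = -(2) = -2 (in agreement)
4. r1 = -4 + -2 = -6 (no discrepancy)
5. r1 = -6 + -9 = -15 (no discrepancy)
6. r3 = 0 (no discrepancy)
7. r3 = 0 * -15 = 0 (agrees with the transcript)
8. r2 = -(-9) = 9 (same as recorded)
Nothing is out of place; the run is error-free.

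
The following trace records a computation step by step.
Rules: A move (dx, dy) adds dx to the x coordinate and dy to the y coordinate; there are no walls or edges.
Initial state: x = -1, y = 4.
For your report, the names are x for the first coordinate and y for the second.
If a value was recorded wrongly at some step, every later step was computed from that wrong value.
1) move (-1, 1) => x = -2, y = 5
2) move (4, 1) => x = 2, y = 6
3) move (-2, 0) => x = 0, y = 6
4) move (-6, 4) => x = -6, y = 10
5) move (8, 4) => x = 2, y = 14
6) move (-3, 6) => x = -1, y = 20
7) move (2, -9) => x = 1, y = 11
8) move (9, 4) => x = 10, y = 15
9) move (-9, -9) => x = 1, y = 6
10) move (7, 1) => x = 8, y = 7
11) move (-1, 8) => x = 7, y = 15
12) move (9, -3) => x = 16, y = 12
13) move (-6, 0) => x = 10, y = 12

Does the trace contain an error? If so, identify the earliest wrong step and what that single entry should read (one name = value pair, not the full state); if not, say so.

step 1: x = -1 + (-1) = -2, y = 4 + (1) = 5 -> matches
step 2: x = -2 + (4) = 2, y = 5 + (1) = 6 -> in agreement
step 3: x = 2 + (-2) = 0, y = 6 + (0) = 6 -> checks out
step 4: x = 0 + (-6) = -6, y = 6 + (4) = 10 -> checks out
step 5: x = -6 + (8) = 2, y = 10 + (4) = 14 -> same as recorded
step 6: x = 2 + (-3) = -1, y = 14 + (6) = 20 -> agrees with the trace
step 7: x = -1 + (2) = 1, y = 20 + (-9) = 11 -> same as recorded
step 8: x = 1 + (9) = 10, y = 11 + (4) = 15 -> checks out
step 9: x = 10 + (-9) = 1, y = 15 + (-9) = 6 -> confirmed correct
step 10: x = 1 + (7) = 8, y = 6 + (1) = 7 -> in agreement
step 11: x = 8 + (-1) = 7, y = 7 + (8) = 15 -> agrees with the trace
step 12: x = 7 + (9) = 16, y = 15 + (-3) = 12 -> agrees with the trace
step 13: x = 16 + (-6) = 10, y = 12 + (0) = 12 -> same as recorded
Nothing is out of place; the run is error-free.

no error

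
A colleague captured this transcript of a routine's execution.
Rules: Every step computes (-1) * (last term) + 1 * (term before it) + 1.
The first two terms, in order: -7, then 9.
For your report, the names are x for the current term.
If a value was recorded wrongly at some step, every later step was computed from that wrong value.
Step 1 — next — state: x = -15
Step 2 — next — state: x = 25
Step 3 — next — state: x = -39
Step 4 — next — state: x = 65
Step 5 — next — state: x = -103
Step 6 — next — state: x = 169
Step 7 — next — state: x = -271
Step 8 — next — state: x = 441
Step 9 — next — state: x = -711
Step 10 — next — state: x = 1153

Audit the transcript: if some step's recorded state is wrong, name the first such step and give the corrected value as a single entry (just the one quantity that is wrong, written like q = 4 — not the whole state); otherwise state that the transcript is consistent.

no error

Recomputing the run from the initial state:
step 1: x = -15
step 2: x = 25
step 3: x = -39
step 4: x = 65
step 5: x = -103
step 6: x = 169
step 7: x = -271
step 8: x = 441
step 9: x = -711
step 10: x = 1153
This matches the transcript at every step.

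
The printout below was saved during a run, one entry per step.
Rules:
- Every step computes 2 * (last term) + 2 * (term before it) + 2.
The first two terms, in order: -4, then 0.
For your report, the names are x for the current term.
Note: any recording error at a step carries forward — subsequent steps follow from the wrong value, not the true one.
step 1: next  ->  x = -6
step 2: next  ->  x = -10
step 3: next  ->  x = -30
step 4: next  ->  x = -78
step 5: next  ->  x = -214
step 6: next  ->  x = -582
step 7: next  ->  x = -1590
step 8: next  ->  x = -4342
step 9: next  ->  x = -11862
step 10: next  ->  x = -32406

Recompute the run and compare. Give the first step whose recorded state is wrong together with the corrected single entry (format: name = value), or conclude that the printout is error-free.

no error

Recomputing the run from the initial state:
step 1: x = -6
step 2: x = -10
step 3: x = -30
step 4: x = -78
step 5: x = -214
step 6: x = -582
step 7: x = -1590
step 8: x = -4342
step 9: x = -11862
step 10: x = -32406
This matches the printout at every step.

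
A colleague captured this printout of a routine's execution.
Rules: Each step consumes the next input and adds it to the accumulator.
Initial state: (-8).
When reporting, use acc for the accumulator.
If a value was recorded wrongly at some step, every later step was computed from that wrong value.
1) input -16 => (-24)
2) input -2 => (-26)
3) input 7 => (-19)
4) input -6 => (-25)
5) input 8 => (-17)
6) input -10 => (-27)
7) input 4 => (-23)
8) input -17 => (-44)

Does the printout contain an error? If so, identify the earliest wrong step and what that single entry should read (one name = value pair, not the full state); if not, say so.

step 8, acc = -40

Recomputing the run from the initial state:
step 1: acc = -24
step 2: acc = -26
step 3: acc = -19
step 4: acc = -25
step 5: acc = -17
step 6: acc = -27
step 7: acc = -23
step 8: acc = -40
The first disagreement with the printout is at step 8, where the value should be acc = -40.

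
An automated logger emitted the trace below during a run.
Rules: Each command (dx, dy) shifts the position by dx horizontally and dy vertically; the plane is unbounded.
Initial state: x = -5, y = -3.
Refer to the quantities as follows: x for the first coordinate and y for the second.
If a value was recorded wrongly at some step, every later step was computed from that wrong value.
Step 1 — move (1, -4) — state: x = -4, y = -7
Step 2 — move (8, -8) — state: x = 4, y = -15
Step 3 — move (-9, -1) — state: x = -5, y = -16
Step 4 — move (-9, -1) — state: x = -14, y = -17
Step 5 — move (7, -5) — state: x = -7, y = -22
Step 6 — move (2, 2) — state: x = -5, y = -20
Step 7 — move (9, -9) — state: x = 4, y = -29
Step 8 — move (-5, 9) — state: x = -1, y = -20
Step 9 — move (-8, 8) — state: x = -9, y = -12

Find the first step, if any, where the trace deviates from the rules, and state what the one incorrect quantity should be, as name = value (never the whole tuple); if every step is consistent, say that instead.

step 1: x = -5 + (1) = -4, y = -3 + (-4) = -7 -> verified
step 2: x = -4 + (8) = 4, y = -7 + (-8) = -15 -> same as recorded
step 3: x = 4 + (-9) = -5, y = -15 + (-1) = -16 -> agrees with the trace
step 4: x = -5 + (-9) = -14, y = -16 + (-1) = -17 -> in agreement
step 5: x = -14 + (7) = -7, y = -17 + (-5) = -22 -> consistent with the trace
step 6: x = -7 + (2) = -5, y = -22 + (2) = -20 -> agrees with the trace
step 7: x = -5 + (9) = 4, y = -20 + (-9) = -29 -> checks out
step 8: x = 4 + (-5) = -1, y = -29 + (9) = -20 -> verified
step 9: x = -1 + (-8) = -9, y = -20 + (8) = -12 -> same as recorded
The recomputation confirms every line.

no error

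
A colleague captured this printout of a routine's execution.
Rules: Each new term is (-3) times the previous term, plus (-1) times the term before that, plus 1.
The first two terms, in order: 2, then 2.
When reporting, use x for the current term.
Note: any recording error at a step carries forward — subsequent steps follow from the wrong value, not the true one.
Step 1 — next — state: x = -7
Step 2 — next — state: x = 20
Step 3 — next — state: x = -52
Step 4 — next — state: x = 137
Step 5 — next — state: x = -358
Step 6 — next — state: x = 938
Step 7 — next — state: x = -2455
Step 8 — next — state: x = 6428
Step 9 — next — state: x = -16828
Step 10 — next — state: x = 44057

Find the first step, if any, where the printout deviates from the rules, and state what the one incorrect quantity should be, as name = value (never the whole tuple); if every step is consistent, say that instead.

Step 1: x = -3*(2) + (-1)*(2) + (1) = -7 — no discrepancy.
Step 2: x = -3*(-7) + (-1)*(2) + (1) = 20 — same as recorded.
Step 3: x = -3*(20) + (-1)*(-7) + (1) = -52 — agrees with the printout.
Step 4: x = -3*(-52) + (-1)*(20) + (1) = 137 — same as recorded.
Step 5: x = -3*(137) + (-1)*(-52) + (1) = -358 — agrees with the printout.
Step 6: x = -3*(-358) + (-1)*(137) + (1) = 938 — same as recorded.
Step 7: x = -3*(938) + (-1)*(-358) + (1) = -2455 — verified.
Step 8: x = -3*(-2455) + (-1)*(938) + (1) = 6428 — agrees with the printout.
Step 9: x = -3*(6428) + (-1)*(-2455) + (1) = -16828 — same as recorded.
Step 10: x = -3*(-16828) + (-1)*(6428) + (1) = 44057 — confirmed correct.
All steps check out; nothing to correct.

no error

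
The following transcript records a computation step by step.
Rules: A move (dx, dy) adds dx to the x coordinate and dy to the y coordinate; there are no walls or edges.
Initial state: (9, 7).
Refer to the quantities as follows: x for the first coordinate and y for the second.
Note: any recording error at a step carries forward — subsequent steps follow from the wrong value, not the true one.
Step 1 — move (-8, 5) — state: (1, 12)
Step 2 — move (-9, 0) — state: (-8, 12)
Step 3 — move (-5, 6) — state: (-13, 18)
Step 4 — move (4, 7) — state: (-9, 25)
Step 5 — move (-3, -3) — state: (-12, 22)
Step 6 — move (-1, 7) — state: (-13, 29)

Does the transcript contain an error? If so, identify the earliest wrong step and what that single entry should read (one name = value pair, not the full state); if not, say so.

no error

Step 1: x = 9 + (-8) = 1, y = 7 + (5) = 12 — confirmed correct.
Step 2: x = 1 + (-9) = -8, y = 12 + (0) = 12 — no discrepancy.
Step 3: x = -8 + (-5) = -13, y = 12 + (6) = 18 — confirmed correct.
Step 4: x = -13 + (4) = -9, y = 18 + (7) = 25 — agrees with the transcript.
Step 5: x = -9 + (-3) = -12, y = 25 + (-3) = 22 — agrees with the transcript.
Step 6: x = -12 + (-1) = -13, y = 22 + (7) = 29 — matches.
Every step is consistent.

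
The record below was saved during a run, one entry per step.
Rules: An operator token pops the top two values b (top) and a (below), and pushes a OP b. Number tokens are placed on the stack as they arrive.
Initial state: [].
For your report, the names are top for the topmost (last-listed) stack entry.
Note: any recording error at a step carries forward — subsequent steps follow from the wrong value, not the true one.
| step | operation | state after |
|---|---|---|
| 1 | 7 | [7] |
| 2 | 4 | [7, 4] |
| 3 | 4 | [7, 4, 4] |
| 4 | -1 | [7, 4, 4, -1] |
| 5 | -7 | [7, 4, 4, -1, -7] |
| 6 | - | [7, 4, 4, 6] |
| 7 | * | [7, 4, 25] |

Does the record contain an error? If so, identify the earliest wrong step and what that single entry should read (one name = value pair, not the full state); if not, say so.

step 7, top = 24

Step 1: push 7: top = 7 — consistent with the record.
Step 2: push 4: top = 4 — agrees with the record.
Step 3: push 4: top = 4 — no discrepancy.
Step 4: push -1: top = -1 — checks out.
Step 5: push -7: top = -7 — exactly as logged.
Step 6: -1 - -7 = 6 — matches.
Step 7: 4 * 6 = 24 — this is not what the record shows.
First incorrect step: 7; the correct value is top = 24.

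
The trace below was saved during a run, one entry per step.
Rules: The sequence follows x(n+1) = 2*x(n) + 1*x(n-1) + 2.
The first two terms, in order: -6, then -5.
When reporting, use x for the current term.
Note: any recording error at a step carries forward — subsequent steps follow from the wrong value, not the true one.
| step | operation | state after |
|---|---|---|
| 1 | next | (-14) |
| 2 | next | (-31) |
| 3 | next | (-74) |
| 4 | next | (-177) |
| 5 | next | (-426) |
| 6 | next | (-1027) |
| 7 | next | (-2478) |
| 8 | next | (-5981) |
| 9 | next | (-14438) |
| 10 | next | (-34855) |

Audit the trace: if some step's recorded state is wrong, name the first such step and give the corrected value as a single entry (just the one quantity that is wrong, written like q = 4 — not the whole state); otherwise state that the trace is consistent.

Step 1: x = 2*(-5) + (1)*(-6) + (2) = -14 — same as recorded.
Step 2: x = 2*(-14) + (1)*(-5) + (2) = -31 — matches.
Step 3: x = 2*(-31) + (1)*(-14) + (2) = -74 — same as recorded.
Step 4: x = 2*(-74) + (1)*(-31) + (2) = -177 — matches.
Step 5: x = 2*(-177) + (1)*(-74) + (2) = -426 — matches.
Step 6: x = 2*(-426) + (1)*(-177) + (2) = -1027 — consistent with the trace.
Step 7: x = 2*(-1027) + (1)*(-426) + (2) = -2478 — verified.
Step 8: x = 2*(-2478) + (1)*(-1027) + (2) = -5981 — verified.
Step 9: x = 2*(-5981) + (1)*(-2478) + (2) = -14438 — exactly as logged.
Step 10: x = 2*(-14438) + (1)*(-5981) + (2) = -34855 — checks out.
The whole run recomputes cleanly — no discrepancies.

no error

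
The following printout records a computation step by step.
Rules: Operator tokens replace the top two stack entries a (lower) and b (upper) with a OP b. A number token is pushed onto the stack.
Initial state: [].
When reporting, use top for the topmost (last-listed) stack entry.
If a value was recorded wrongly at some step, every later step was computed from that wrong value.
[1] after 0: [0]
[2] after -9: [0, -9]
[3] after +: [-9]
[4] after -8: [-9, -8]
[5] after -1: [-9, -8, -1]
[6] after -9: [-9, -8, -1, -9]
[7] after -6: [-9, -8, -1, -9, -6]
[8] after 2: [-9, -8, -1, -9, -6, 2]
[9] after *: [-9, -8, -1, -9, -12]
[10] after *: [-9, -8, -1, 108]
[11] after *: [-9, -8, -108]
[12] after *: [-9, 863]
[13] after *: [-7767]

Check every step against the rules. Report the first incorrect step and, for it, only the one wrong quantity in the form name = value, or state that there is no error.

step 12, top = 864

step 1: push 0: top = 0 -> checks out
step 2: push -9: top = -9 -> consistent with the printout
step 3: 0 + -9 = -9 -> same as recorded
step 4: push -8: top = -8 -> checks out
step 5: push -1: top = -1 -> checks out
step 6: push -9: top = -9 -> same as recorded
step 7: push -6: top = -6 -> matches
step 8: push 2: top = 2 -> no discrepancy
step 9: -6 * 2 = -12 -> confirmed correct
step 10: -9 * -12 = 108 -> confirmed correct
step 11: -1 * 108 = -108 -> confirmed correct
step 12: -8 * -108 = 864 -> the printout has a different value
The audit stops at step 12: the recorded entry is wrong and should be top = 864.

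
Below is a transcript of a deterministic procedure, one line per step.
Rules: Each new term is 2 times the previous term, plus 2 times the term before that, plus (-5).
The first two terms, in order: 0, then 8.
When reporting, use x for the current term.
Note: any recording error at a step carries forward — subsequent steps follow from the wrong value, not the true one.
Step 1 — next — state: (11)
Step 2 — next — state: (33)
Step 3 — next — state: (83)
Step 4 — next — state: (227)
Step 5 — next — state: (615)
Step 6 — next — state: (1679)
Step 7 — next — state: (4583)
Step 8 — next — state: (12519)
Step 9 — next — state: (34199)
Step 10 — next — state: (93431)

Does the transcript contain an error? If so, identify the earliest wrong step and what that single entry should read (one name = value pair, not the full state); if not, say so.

no error

step 1: x = 2*(8) + (2)*(0) + (-5) = 11 -> confirmed correct
step 2: x = 2*(11) + (2)*(8) + (-5) = 33 -> consistent with the transcript
step 3: x = 2*(33) + (2)*(11) + (-5) = 83 -> same as recorded
step 4: x = 2*(83) + (2)*(33) + (-5) = 227 -> consistent with the transcript
step 5: x = 2*(227) + (2)*(83) + (-5) = 615 -> matches
step 6: x = 2*(615) + (2)*(227) + (-5) = 1679 -> confirmed correct
step 7: x = 2*(1679) + (2)*(615) + (-5) = 4583 -> in agreement
step 8: x = 2*(4583) + (2)*(1679) + (-5) = 12519 -> consistent with the transcript
step 9: x = 2*(12519) + (2)*(4583) + (-5) = 34199 -> matches
step 10: x = 2*(34199) + (2)*(12519) + (-5) = 93431 -> no discrepancy
No step deviates from the rules.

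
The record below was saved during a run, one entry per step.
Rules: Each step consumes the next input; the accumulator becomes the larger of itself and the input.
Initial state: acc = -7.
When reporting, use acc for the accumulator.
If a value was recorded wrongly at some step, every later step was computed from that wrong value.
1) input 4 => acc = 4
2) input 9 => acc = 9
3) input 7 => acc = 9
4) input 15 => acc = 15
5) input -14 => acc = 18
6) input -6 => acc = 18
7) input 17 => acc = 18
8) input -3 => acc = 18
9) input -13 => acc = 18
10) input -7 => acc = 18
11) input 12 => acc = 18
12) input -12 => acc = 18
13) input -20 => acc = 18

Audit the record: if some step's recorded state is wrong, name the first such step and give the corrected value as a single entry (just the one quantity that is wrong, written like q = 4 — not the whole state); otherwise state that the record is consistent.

Step 1: acc = max(-7, 4) = 4 — confirmed correct.
Step 2: acc = max(4, 9) = 9 — in agreement.
Step 3: acc = max(9, 7) = 9 — verified.
Step 4: acc = max(9, 15) = 15 — checks out.
Step 5: acc = max(15, -14) = 15 — not what was recorded.
First incorrect step: 5; the correct value is acc = 15.

step 5, acc = 15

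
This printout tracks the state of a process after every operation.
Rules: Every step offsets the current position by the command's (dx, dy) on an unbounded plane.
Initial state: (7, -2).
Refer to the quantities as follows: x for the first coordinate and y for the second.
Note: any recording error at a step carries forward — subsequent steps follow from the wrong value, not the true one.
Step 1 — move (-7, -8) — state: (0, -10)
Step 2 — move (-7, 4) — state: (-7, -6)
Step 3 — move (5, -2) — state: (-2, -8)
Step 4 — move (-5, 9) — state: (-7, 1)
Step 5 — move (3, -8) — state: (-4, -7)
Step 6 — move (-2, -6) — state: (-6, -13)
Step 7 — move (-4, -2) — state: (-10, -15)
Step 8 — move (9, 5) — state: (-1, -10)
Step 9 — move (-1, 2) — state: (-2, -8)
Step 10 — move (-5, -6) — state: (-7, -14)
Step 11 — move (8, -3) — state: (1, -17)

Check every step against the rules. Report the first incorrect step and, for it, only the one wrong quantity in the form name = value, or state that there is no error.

Recomputing the run from the initial state:
step 1: x = 0, y = -10
step 2: x = -7, y = -6
step 3: x = -2, y = -8
step 4: x = -7, y = 1
step 5: x = -4, y = -7
step 6: x = -6, y = -13
step 7: x = -10, y = -15
step 8: x = -1, y = -10
step 9: x = -2, y = -8
step 10: x = -7, y = -14
step 11: x = 1, y = -17
This matches the printout at every step.

no error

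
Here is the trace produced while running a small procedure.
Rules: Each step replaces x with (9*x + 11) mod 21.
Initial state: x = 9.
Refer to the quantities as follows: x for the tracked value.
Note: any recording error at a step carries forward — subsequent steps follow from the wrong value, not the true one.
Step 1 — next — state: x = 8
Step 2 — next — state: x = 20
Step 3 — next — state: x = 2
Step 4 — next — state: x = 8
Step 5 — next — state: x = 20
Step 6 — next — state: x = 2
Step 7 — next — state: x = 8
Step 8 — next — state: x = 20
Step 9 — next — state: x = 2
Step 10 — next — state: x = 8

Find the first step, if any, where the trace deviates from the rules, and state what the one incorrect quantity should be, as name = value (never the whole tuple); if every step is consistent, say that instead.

Step 1: x = (9*9 + 11) mod 21 = 8 — agrees with the trace.
Step 2: x = (9*8 + 11) mod 21 = 20 — checks out.
Step 3: x = (9*20 + 11) mod 21 = 2 — verified.
Step 4: x = (9*2 + 11) mod 21 = 8 — no discrepancy.
Step 5: x = (9*8 + 11) mod 21 = 20 — exactly as logged.
Step 6: x = (9*20 + 11) mod 21 = 2 — same as recorded.
Step 7: x = (9*2 + 11) mod 21 = 8 — confirmed correct.
Step 8: x = (9*8 + 11) mod 21 = 20 — same as recorded.
Step 9: x = (9*20 + 11) mod 21 = 2 — same as recorded.
Step 10: x = (9*2 + 11) mod 21 = 8 — matches.
All steps check out; nothing to correct.

no error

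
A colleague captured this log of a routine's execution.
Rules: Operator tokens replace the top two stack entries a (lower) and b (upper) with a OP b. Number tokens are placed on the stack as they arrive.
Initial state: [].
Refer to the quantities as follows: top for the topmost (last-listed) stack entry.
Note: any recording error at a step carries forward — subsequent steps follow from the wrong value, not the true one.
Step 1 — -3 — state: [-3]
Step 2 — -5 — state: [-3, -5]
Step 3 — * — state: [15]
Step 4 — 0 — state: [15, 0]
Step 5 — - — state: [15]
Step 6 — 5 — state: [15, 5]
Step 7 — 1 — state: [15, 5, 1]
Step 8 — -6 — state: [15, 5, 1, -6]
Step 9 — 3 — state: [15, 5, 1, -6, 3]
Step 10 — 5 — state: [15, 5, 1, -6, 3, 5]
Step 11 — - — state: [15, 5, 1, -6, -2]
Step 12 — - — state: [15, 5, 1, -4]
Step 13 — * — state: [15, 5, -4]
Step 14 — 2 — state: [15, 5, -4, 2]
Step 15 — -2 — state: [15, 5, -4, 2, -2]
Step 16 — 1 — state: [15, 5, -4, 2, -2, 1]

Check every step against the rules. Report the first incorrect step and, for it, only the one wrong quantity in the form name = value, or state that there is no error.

Recomputing the run from the initial state:
step 1: [-3]
step 2: [-3, -5]
step 3: [15]
step 4: [15, 0]
step 5: [15]
step 6: [15, 5]
step 7: [15, 5, 1]
step 8: [15, 5, 1, -6]
step 9: [15, 5, 1, -6, 3]
step 10: [15, 5, 1, -6, 3, 5]
step 11: [15, 5, 1, -6, -2]
step 12: [15, 5, 1, -4]
step 13: [15, 5, -4]
step 14: [15, 5, -4, 2]
step 15: [15, 5, -4, 2, -2]
step 16: [15, 5, -4, 2, -2, 1]
This matches the log at every step.

no error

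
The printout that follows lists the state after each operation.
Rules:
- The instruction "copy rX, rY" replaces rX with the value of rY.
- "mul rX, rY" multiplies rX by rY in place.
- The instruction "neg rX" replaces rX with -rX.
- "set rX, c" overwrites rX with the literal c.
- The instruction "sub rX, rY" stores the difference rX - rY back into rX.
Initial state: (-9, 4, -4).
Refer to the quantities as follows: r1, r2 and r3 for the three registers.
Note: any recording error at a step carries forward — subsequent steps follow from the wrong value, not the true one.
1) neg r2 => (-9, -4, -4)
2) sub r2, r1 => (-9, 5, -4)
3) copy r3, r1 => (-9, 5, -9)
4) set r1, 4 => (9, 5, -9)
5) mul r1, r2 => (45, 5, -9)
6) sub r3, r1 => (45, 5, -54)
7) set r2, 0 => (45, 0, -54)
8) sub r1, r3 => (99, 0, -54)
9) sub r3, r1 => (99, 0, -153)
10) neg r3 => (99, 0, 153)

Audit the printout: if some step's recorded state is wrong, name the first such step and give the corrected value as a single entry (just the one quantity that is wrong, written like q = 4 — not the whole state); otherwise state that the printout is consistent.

step 4, r1 = 4

step 1: r2 = -(4) = -4 -> same as recorded
step 2: r2 = -4 - -9 = 5 -> in agreement
step 3: r3 = -9 -> same as recorded
step 4: r1 = 4 -> the printout disagrees here
So the first discrepancy is step 4, where the right value is r1 = 4.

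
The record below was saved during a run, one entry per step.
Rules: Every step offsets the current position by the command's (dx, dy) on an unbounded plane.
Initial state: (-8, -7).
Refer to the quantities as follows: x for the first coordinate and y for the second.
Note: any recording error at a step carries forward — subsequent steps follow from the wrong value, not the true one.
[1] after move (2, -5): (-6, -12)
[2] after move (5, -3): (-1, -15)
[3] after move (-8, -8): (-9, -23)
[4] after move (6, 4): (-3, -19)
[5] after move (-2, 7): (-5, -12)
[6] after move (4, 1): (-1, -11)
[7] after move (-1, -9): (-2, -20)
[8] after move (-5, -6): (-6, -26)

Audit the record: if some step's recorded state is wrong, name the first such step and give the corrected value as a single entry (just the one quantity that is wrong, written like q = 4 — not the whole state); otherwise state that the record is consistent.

Recomputing the run from the initial state:
step 1: x = -6, y = -12
step 2: x = -1, y = -15
step 3: x = -9, y = -23
step 4: x = -3, y = -19
step 5: x = -5, y = -12
step 6: x = -1, y = -11
step 7: x = -2, y = -20
step 8: x = -7, y = -26
The first disagreement with the record is at step 8, where the value should be x = -7.

step 8, x = -7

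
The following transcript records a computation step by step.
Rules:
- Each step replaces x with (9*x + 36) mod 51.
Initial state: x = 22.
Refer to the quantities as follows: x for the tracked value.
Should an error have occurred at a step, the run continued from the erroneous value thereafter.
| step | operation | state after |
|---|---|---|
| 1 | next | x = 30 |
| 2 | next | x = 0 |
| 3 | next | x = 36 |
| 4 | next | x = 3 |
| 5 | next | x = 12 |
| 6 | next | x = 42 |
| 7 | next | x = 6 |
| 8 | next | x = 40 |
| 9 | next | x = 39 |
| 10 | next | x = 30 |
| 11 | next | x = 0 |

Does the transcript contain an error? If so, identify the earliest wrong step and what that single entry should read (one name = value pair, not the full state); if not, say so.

step 8, x = 39

Recomputing the run from the initial state:
step 1: x = 30
step 2: x = 0
step 3: x = 36
step 4: x = 3
step 5: x = 12
step 6: x = 42
step 7: x = 6
step 8: x = 39
step 9: x = 30
step 10: x = 0
step 11: x = 36
The first disagreement with the transcript is at step 8, where the value should be x = 39.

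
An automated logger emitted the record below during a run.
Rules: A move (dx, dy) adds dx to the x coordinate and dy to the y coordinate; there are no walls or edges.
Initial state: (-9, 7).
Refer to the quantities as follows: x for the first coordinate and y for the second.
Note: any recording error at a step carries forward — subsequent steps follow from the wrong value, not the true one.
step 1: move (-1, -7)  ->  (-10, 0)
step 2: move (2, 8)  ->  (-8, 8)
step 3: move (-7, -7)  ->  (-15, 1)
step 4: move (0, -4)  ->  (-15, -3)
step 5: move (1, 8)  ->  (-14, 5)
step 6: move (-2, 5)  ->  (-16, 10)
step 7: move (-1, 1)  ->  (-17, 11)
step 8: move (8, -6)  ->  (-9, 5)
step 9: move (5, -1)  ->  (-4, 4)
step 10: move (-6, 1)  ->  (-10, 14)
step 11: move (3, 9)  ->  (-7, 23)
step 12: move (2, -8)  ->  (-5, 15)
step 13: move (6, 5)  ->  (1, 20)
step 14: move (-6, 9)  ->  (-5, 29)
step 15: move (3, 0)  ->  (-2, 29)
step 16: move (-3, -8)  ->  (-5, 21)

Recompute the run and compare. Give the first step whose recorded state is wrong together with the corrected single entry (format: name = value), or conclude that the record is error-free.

step 1: x = -9 + (-1) = -10, y = 7 + (-7) = 0 -> matches
step 2: x = -10 + (2) = -8, y = 0 + (8) = 8 -> confirmed correct
step 3: x = -8 + (-7) = -15, y = 8 + (-7) = 1 -> same as recorded
step 4: x = -15 + (0) = -15, y = 1 + (-4) = -3 -> exactly as logged
step 5: x = -15 + (1) = -14, y = -3 + (8) = 5 -> exactly as logged
step 6: x = -14 + (-2) = -16, y = 5 + (5) = 10 -> consistent with the record
step 7: x = -16 + (-1) = -17, y = 10 + (1) = 11 -> same as recorded
step 8: x = -17 + (8) = -9, y = 11 + (-6) = 5 -> no discrepancy
step 9: x = -9 + (5) = -4, y = 5 + (-1) = 4 -> in agreement
step 10: x = -4 + (-6) = -10, y = 4 + (1) = 5 -> the record disagrees here
Step 10 is the first one off; corrected, y = 5.

step 10, y = 5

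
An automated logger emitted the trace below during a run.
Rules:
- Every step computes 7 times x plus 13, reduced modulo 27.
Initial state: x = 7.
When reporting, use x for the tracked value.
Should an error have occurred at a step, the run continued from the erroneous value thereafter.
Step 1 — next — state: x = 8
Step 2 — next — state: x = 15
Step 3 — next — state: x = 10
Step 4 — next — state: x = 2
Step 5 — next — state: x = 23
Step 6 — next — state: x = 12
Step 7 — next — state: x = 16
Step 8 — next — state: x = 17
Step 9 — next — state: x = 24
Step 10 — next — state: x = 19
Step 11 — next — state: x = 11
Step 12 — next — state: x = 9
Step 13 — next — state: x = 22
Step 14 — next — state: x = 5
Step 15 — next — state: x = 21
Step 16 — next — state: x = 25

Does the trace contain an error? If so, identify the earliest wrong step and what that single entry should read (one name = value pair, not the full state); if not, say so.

step 1: x = (7*7 + 13) mod 27 = 8 -> verified
step 2: x = (7*8 + 13) mod 27 = 15 -> same as recorded
step 3: x = (7*15 + 13) mod 27 = 10 -> confirmed correct
step 4: x = (7*10 + 13) mod 27 = 2 -> matches
step 5: x = (7*2 + 13) mod 27 = 0 -> a discrepancy with the trace
Step 5 is the first one off; corrected, x = 0.

step 5, x = 0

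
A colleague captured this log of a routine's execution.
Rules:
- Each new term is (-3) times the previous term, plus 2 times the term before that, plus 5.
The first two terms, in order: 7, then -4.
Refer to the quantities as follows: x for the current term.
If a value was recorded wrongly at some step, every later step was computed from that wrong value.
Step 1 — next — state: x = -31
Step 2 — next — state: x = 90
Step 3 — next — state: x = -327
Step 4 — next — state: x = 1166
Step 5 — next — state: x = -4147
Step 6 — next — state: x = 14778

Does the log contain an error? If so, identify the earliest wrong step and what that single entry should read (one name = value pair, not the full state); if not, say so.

step 1, x = 31

Recomputing the run from the initial state:
step 1: x = 31
step 2: x = -96
step 3: x = 355
step 4: x = -1252
step 5: x = 4471
step 6: x = -15912
The first disagreement with the log is at step 1, where the value should be x = 31.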